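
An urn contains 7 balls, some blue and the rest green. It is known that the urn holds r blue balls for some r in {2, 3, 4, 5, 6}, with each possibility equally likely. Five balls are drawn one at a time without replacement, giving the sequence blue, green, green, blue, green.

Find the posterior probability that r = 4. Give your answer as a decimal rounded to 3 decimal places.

0.214

The likelihood of the observed sequence under each hypothesis: P(data | r = 2) = (2/7)(5/6)(4/5)(1/4)(3/3) = 1/21; P(data | r = 3) = (3/7)(4/6)(3/5)(2/4)(2/3) = 2/35; P(data | r = 4) = (4/7)(3/6)(2/5)(3/4)(1/3) = 1/35; P(data | r = 5) = (5/7)(2/6)(1/5)(4/4)(0/3) = 0; P(data | r = 6) = (6/7)(1/6)(0/5) = 0.
Weighting by the prior gives 1/5 · 1/21 = 1/105, 1/5 · 2/35 = 2/175, 1/5 · 1/35 = 1/175, 1/5 · 0 = 0, 1/5 · 0 = 0; these sum to 2/75.
Hence P(r = 4 | data) = (1/175) / (2/75) = 3/14.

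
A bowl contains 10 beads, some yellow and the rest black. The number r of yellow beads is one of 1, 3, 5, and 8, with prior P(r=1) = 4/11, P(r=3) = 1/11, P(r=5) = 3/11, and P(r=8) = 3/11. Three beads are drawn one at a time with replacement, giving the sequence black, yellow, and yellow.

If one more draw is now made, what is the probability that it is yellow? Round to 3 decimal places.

0.603

Compute the likelihood of the observed sequence for each case: P(data | r = 1) = (9/10)(1/10)(1/10) = 0.009; P(data | r = 3) = (7/10)(3/10)(3/10) = 0.063; P(data | r = 5) = (5/10)(5/10)(5/10) = 0.125; P(data | r = 8) = (2/10)(8/10)(8/10) = 0.128.
Weighting by the prior gives 4/11 · 0.009 = 0.0032727, 1/11 · 0.063 = 0.0057273, 3/11 · 0.125 = 0.034091, 3/11 · 0.128 = 0.034909; with total 0.078.
Normalising, the posterior is P(r = 1 | data) = 0.041958, P(r = 3 | data) = 0.073427, P(r = 5 | data) = 0.43706, P(r = 8 | data) = 0.44755.
So P(yellow next | data) = Σ P(yellow next | H) P(H | data) = (1/10)(0.041958) + (3/10)(0.073427) + (1/2)(0.43706) + (4/5)(0.44755) = 0.6028.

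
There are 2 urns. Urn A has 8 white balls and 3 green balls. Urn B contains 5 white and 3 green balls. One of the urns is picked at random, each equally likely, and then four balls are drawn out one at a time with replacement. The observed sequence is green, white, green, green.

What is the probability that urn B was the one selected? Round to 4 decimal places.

0.6908

For each hypothesis, P(data | H) works out to: P(data | urn A) = (3/11)(8/11)(3/11)(3/11) = 0.014753; P(data | urn B) = (3/8)(5/8)(3/8)(3/8) = 0.032959.
Multiplying each by its prior: 1/2 · 0.014753 = 0.0073765, 1/2 · 0.032959 = 0.016479; summing to 0.023856.
So P(urn B | data) = (0.016479) / (0.023856) = 0.69079.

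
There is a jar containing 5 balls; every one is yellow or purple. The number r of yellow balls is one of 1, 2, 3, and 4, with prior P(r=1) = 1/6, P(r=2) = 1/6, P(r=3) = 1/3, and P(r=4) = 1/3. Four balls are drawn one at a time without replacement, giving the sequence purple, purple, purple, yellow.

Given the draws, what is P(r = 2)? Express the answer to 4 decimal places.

Compute the likelihood of the observed sequence for each case: P(data | r = 1) = (4/5)(3/4)(2/3)(1/2) = 1/5; P(data | r = 2) = (3/5)(2/4)(1/3)(2/2) = 1/10; P(data | r = 3) = (2/5)(1/4)(0/3) = 0; P(data | r = 4) = (1/5)(0/4) = 0.
Weighting by the prior gives 1/6 · 1/5 = 1/30, 1/6 · 1/10 = 1/60, 1/3 · 0 = 0, 1/3 · 0 = 0; with total 1/20.
Hence P(r = 2 | data) = (1/60) / (1/20) = 1/3.

0.3333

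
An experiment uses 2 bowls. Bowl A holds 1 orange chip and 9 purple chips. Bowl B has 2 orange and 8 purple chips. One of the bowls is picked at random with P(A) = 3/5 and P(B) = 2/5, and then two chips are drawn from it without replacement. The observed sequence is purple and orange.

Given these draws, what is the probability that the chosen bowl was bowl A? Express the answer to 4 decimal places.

The likelihood of the observed sequence under each hypothesis: P(data | bowl A) = (9/10)(1/9) = 1/10; P(data | bowl B) = (8/10)(2/9) = 8/45.
Weighting by the prior gives 3/5 · 1/10 = 3/50, 2/5 · 8/45 = 16/225; these sum to 59/450.
Hence P(bowl A | data) = (3/50) / (59/450) = 27/59.

0.4576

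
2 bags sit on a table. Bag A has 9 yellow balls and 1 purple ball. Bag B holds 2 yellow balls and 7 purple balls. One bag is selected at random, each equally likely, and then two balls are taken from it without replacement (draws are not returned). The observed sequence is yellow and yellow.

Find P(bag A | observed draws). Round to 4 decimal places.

Under each hypothesis, the probability of the observed sequence is: P(data | bag A) = (9/10)(8/9) = 4/5; P(data | bag B) = (2/9)(1/8) = 1/36.
Multiplying each by its prior: 1/2 · 4/5 = 2/5, 1/2 · 1/36 = 1/72; these sum to 149/360.
So P(bag A | data) = (2/5) / (149/360) = 144/149.

0.9664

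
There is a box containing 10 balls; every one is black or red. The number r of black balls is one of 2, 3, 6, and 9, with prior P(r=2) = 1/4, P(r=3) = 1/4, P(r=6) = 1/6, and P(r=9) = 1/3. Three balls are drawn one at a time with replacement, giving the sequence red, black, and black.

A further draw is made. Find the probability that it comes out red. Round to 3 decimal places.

Compute the likelihood of the observed sequence for each case: P(data | r = 2) = (8/10)(2/10)(2/10) = 0.032; P(data | r = 3) = (7/10)(3/10)(3/10) = 0.063; P(data | r = 6) = (4/10)(6/10)(6/10) = 0.144; P(data | r = 9) = (1/10)(9/10)(9/10) = 0.081.
Multiplying each by its prior: 1/4 · 0.032 = 0.008, 1/4 · 0.063 = 0.01575, 1/6 · 0.144 = 0.024, 1/3 · 0.081 = 0.027; summing to 0.07475.
Dividing through by the total gives posterior P(r = 2 | data) = 0.10702, P(r = 3 | data) = 0.2107, P(r = 6 | data) = 0.32107, P(r = 9 | data) = 0.3612.
So P(red next | data) = Σ P(red next | H) P(H | data) = (4/5)(0.10702) + (7/10)(0.2107) + (2/5)(0.32107) + (1/10)(0.3612) = 0.39766.

0.398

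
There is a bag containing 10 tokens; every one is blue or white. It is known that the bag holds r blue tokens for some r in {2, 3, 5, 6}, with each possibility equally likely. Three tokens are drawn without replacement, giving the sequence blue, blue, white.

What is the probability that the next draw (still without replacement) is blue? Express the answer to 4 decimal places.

0.4224

The likelihood of the observed sequence under each hypothesis: P(data | r = 2) = (2/10)(1/9)(8/8) = 0.022222; P(data | r = 3) = (3/10)(2/9)(7/8) = 0.058333; P(data | r = 5) = (5/10)(4/9)(5/8) = 0.13889; P(data | r = 6) = (6/10)(5/9)(4/8) = 0.16667.
Weighting by the prior gives 1/4 · 0.022222 = 0.0055556, 1/4 · 0.058333 = 0.014583, 1/4 · 0.13889 = 0.034722, 1/4 · 0.16667 = 0.041667; these sum to 0.096528.
Dividing through by the total gives posterior P(r = 2 | data) = 0.057554, P(r = 3 | data) = 0.15108, P(r = 5 | data) = 0.35971, P(r = 6 | data) = 0.43165.
Averaging over the posterior, P(blue next | data) = (0)(0.057554) + (1/7)(0.15108) + (3/7)(0.35971) + (4/7)(0.43165) = 0.4224.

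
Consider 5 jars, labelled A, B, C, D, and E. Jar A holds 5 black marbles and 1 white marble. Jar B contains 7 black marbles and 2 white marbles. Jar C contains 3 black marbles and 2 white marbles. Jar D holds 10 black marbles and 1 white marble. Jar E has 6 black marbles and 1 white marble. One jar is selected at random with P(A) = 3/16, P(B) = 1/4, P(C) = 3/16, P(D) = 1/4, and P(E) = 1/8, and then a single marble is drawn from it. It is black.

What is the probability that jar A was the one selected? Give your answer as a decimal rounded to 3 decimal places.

0.196

For each hypothesis, P(data | H) works out to: P(data | jar A) = (5/6) = 0.83333; P(data | jar B) = (7/9) = 0.77778; P(data | jar C) = (3/5) = 0.6; P(data | jar D) = (10/11) = 0.90909; P(data | jar E) = (6/7) = 0.85714.
Weighting by the prior gives 3/16 · 0.83333 = 0.15625, 1/4 · 0.77778 = 0.19444, 3/16 · 0.6 = 0.1125, 1/4 · 0.90909 = 0.22727, 1/8 · 0.85714 = 0.10714; summing to 0.79761.
Therefore the posterior P(jar A | data) = (0.15625) / (0.79761) = 0.1959.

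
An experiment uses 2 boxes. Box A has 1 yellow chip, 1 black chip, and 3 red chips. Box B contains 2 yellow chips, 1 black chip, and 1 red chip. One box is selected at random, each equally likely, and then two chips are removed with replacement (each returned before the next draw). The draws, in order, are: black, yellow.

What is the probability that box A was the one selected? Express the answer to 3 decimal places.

Compute the likelihood of the observed sequence for each case: P(data | box A) = (1/5)(1/5) = 1/25; P(data | box B) = (1/4)(2/4) = 1/8.
Weighting by the prior gives 1/2 · 1/25 = 1/50, 1/2 · 1/8 = 1/16; with total 33/400.
By Bayes' rule, P(box A | data) = (1/50) / (33/400) = 8/33.

0.242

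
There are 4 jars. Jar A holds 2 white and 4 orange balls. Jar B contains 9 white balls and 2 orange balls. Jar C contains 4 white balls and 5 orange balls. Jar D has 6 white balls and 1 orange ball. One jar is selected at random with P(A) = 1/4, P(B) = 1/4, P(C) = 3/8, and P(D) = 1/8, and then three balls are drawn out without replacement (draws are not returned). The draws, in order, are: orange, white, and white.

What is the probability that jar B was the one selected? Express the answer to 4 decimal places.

The likelihood of the observed sequence under each hypothesis: P(data | jar A) = (4/6)(2/5)(1/4) = 1/15; P(data | jar B) = (2/11)(9/10)(8/9) = 8/55; P(data | jar C) = (5/9)(4/8)(3/7) = 5/42; P(data | jar D) = (1/7)(6/6)(5/5) = 1/7.
The prior-weighted likelihoods are 1/4 · 1/15 = 1/60, 1/4 · 8/55 = 2/55, 3/8 · 5/42 = 5/112, 1/8 · 1/7 = 1/56; with total 61/528.
So P(jar B | data) = (2/55) / (61/528) = 96/305.

0.3148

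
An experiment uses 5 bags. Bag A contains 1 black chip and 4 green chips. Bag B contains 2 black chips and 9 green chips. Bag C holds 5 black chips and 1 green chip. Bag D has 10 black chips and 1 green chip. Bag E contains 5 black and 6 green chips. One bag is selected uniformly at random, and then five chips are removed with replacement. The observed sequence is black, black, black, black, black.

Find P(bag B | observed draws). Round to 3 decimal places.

Compute the likelihood of the observed sequence for each case: P(data | bag A) = (1/5)(1/5)(1/5)(1/5)(1/5) = 0.00032; P(data | bag B) = (2/11)(2/11)(2/11)(2/11)(2/11) = 0.00019869; P(data | bag C) = (5/6)(5/6)(5/6)(5/6)(5/6) = 0.40188; P(data | bag D) = (10/11)(10/11)(10/11)(10/11)(10/11) = 0.62092; P(data | bag E) = (5/11)(5/11)(5/11)(5/11)(5/11) = 0.019404.
Weighting by the prior gives 1/5 · 0.00032 = 6.4e-05, 1/5 · 0.00019869 = 3.9739e-05, 1/5 · 0.40188 = 0.080376, 1/5 · 0.62092 = 0.12418, 1/5 · 0.019404 = 0.0038808; these sum to 0.20854.
By Bayes' rule, P(bag B | data) = (3.9739e-05) / (0.20854) = 0.00019055.

0.000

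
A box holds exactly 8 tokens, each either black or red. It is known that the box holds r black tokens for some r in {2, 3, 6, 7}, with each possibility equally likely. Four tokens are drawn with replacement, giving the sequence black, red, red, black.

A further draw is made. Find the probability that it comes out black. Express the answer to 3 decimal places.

Compute the likelihood of the observed sequence for each case: P(data | r = 2) = (2/8)(6/8)(6/8)(2/8) = 0.035156; P(data | r = 3) = (3/8)(5/8)(5/8)(3/8) = 0.054932; P(data | r = 6) = (6/8)(2/8)(2/8)(6/8) = 0.035156; P(data | r = 7) = (7/8)(1/8)(1/8)(7/8) = 0.011963.
The prior-weighted likelihoods are 1/4 · 0.035156 = 0.0087891, 1/4 · 0.054932 = 0.013733, 1/4 · 0.035156 = 0.0087891, 1/4 · 0.011963 = 0.0029907; with total 0.034302.
Normalising, the posterior is P(r = 2 | data) = 0.25623, P(r = 3 | data) = 0.40036, P(r = 6 | data) = 0.25623, P(r = 7 | data) = 0.087189.
Averaging over the posterior, P(black next | data) = (1/4)(0.25623) + (3/8)(0.40036) + (3/4)(0.25623) + (7/8)(0.087189) = 0.48265.

0.483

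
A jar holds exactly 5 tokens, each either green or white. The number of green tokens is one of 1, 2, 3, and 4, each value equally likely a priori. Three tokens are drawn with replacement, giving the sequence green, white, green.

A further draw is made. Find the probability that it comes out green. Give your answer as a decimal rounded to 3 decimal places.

0.584

For each hypothesis, P(data | H) works out to: P(data | r = 1) = (1/5)(4/5)(1/5) = 4/125; P(data | r = 2) = (2/5)(3/5)(2/5) = 12/125; P(data | r = 3) = (3/5)(2/5)(3/5) = 18/125; P(data | r = 4) = (4/5)(1/5)(4/5) = 16/125.
Multiplying each by its prior: 1/4 · 4/125 = 1/125, 1/4 · 12/125 = 3/125, 1/4 · 18/125 = 9/250, 1/4 · 16/125 = 4/125; these sum to 1/10.
Dividing through by the total gives posterior P(r = 1 | data) = 2/25, P(r = 2 | data) = 6/25, P(r = 3 | data) = 9/25, P(r = 4 | data) = 8/25.
The predictive probability is P(green next | data) = (1/5)(2/25) + (2/5)(6/25) + (3/5)(9/25) + (4/5)(8/25) = 73/125.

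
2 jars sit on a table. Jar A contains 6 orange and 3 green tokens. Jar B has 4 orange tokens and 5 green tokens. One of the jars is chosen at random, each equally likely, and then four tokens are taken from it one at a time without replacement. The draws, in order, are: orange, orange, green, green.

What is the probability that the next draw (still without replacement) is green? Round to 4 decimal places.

0.4286

Under each hypothesis, the probability of the observed sequence is: P(data | jar A) = (6/9)(5/8)(3/7)(2/6) = 5/84; P(data | jar B) = (4/9)(3/8)(5/7)(4/6) = 5/63.
Multiplying each by its prior: 1/2 · 5/84 = 5/168, 1/2 · 5/63 = 5/126; these sum to 5/72.
Dividing through by the total gives posterior P(jar A | data) = 3/7, P(jar B | data) = 4/7.
So P(green next | data) = Σ P(green next | H) P(H | data) = (1/5)(3/7) + (3/5)(4/7) = 3/7.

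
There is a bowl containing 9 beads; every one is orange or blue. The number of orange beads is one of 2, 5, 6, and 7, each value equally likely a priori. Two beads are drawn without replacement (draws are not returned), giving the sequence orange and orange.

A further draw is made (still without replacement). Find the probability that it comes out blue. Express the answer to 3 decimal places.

Under each hypothesis, the probability of the observed sequence is: P(data | r = 2) = (2/9)(1/8) = 1/36; P(data | r = 5) = (5/9)(4/8) = 5/18; P(data | r = 6) = (6/9)(5/8) = 5/12; P(data | r = 7) = (7/9)(6/8) = 7/12.
Weighting by the prior gives 1/4 · 1/36 = 1/144, 1/4 · 5/18 = 5/72, 1/4 · 5/12 = 5/48, 1/4 · 7/12 = 7/48; with total 47/144.
Normalising, the posterior is P(r = 2 | data) = 1/47, P(r = 5 | data) = 10/47, P(r = 6 | data) = 15/47, P(r = 7 | data) = 21/47.
So P(blue next | data) = Σ P(blue next | H) P(H | data) = (1)(1/47) + (4/7)(10/47) + (3/7)(15/47) + (2/7)(21/47) = 134/329.

0.407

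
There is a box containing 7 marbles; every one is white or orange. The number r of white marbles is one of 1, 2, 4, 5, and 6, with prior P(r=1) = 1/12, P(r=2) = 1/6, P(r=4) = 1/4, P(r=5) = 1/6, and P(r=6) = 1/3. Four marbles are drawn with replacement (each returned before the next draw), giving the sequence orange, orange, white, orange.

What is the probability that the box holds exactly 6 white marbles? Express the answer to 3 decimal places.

Compute the likelihood of the observed sequence for each case: P(data | r = 1) = (6/7)(6/7)(1/7)(6/7) = 0.089963; P(data | r = 2) = (5/7)(5/7)(2/7)(5/7) = 0.10412; P(data | r = 4) = (3/7)(3/7)(4/7)(3/7) = 0.044981; P(data | r = 5) = (2/7)(2/7)(5/7)(2/7) = 0.01666; P(data | r = 6) = (1/7)(1/7)(6/7)(1/7) = 0.002499.
Weighting by the prior gives 1/12 · 0.089963 = 0.0074969, 1/6 · 0.10412 = 0.017354, 1/4 · 0.044981 = 0.011245, 1/6 · 0.01666 = 0.0027766, 1/3 · 0.002499 = 0.00083299; summing to 0.039706.
Therefore the posterior P(r = 6 | data) = (0.00083299) / (0.039706) = 0.020979.

0.021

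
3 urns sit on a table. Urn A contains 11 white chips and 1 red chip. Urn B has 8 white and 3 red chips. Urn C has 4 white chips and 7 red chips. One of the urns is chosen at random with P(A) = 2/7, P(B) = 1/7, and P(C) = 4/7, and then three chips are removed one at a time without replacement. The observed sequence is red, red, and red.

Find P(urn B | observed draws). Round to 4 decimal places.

0.0071

Compute the likelihood of the observed sequence for each case: P(data | urn A) = (1/12)(0/11) = 0; P(data | urn B) = (3/11)(2/10)(1/9) = 0.0060606; P(data | urn C) = (7/11)(6/10)(5/9) = 0.21212.
Weighting by the prior gives 2/7 · 0 = 0, 1/7 · 0.0060606 = 0.0008658, 4/7 · 0.21212 = 0.12121; these sum to 0.12208.
Therefore the posterior P(urn B | data) = (0.0008658) / (0.12208) = 0.0070922.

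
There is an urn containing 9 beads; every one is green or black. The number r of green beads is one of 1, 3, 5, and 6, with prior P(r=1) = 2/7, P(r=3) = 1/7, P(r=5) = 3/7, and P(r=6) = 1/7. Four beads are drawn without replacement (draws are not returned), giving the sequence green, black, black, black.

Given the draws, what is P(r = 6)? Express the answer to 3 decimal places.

0.025

Compute the likelihood of the observed sequence for each case: P(data | r = 1) = (1/9)(8/8)(7/7)(6/6) = 1/9; P(data | r = 3) = (3/9)(6/8)(5/7)(4/6) = 5/42; P(data | r = 5) = (5/9)(4/8)(3/7)(2/6) = 5/126; P(data | r = 6) = (6/9)(3/8)(2/7)(1/6) = 1/84.
Weighting by the prior gives 2/7 · 1/9 = 2/63, 1/7 · 5/42 = 5/294, 3/7 · 5/126 = 5/294, 1/7 · 1/84 = 1/588; summing to 17/252.
By Bayes' rule, P(r = 6 | data) = (1/588) / (17/252) = 3/119.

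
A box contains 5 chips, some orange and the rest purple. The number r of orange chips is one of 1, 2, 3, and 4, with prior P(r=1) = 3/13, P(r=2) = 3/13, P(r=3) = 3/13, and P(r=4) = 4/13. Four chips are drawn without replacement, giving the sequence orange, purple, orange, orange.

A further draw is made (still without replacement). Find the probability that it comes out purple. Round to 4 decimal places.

Under each hypothesis, the probability of the observed sequence is: P(data | r = 1) = (1/5)(4/4)(0/3) = 0; P(data | r = 2) = (2/5)(3/4)(1/3)(0/2) = 0; P(data | r = 3) = (3/5)(2/4)(2/3)(1/2) = 1/10; P(data | r = 4) = (4/5)(1/4)(3/3)(2/2) = 1/5.
The prior-weighted likelihoods are 3/13 · 0 = 0, 3/13 · 0 = 0, 3/13 · 1/10 = 3/130, 4/13 · 1/5 = 4/65; these sum to 11/130.
Normalising, the posterior is P(r = 1 | data) = 0, P(r = 2 | data) = 0, P(r = 3 | data) = 3/11, P(r = 4 | data) = 8/11.
The predictive probability is P(purple next | data) = (1)(3/11) + (0)(8/11) = 3/11.

0.2727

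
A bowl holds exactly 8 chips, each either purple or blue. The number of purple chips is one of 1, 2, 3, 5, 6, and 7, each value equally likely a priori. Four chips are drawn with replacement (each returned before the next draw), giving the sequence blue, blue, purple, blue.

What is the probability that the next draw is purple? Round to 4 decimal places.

Compute the likelihood of the observed sequence for each case: P(data | r = 1) = (7/8)(7/8)(1/8)(7/8) = 0.08374; P(data | r = 2) = (6/8)(6/8)(2/8)(6/8) = 0.10547; P(data | r = 3) = (5/8)(5/8)(3/8)(5/8) = 0.091553; P(data | r = 5) = (3/8)(3/8)(5/8)(3/8) = 0.032959; P(data | r = 6) = (2/8)(2/8)(6/8)(2/8) = 0.011719; P(data | r = 7) = (1/8)(1/8)(7/8)(1/8) = 0.001709.
Weighting by the prior gives 1/6 · 0.08374 = 0.013957, 1/6 · 0.10547 = 0.017578, 1/6 · 0.091553 = 0.015259, 1/6 · 0.032959 = 0.0054932, 1/6 · 0.011719 = 0.0019531, 1/6 · 0.001709 = 0.00028483; with total 0.054525.
Dividing through by the total gives posterior P(r = 1 | data) = 0.25597, P(r = 2 | data) = 0.32239, P(r = 3 | data) = 0.27985, P(r = 5 | data) = 0.10075, P(r = 6 | data) = 0.035821, P(r = 7 | data) = 0.0052239.
The predictive probability is P(purple next | data) = (1/8)(0.25597) + (1/4)(0.32239) + (3/8)(0.27985) + (5/8)(0.10075) + (3/4)(0.035821) + (7/8)(0.0052239) = 0.31194.

0.3119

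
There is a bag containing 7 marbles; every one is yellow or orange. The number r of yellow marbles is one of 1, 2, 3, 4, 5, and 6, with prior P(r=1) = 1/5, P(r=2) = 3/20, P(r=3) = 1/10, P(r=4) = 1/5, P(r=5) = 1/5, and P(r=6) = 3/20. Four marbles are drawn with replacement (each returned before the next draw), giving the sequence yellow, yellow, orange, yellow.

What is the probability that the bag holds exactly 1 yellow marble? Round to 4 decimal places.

0.0086

The likelihood of the observed sequence under each hypothesis: P(data | r = 1) = (1/7)(1/7)(6/7)(1/7) = 0.002499; P(data | r = 2) = (2/7)(2/7)(5/7)(2/7) = 0.01666; P(data | r = 3) = (3/7)(3/7)(4/7)(3/7) = 0.044981; P(data | r = 4) = (4/7)(4/7)(3/7)(4/7) = 0.079967; P(data | r = 5) = (5/7)(5/7)(2/7)(5/7) = 0.10412; P(data | r = 6) = (6/7)(6/7)(1/7)(6/7) = 0.089963.
Weighting by the prior gives 1/5 · 0.002499 = 0.00049979, 3/20 · 0.01666 = 0.002499, 1/10 · 0.044981 = 0.0044981, 1/5 · 0.079967 = 0.015993, 1/5 · 0.10412 = 0.020825, 3/20 · 0.089963 = 0.013494; with total 0.057809.
So P(r = 1 | data) = (0.00049979) / (0.057809) = 0.0086455.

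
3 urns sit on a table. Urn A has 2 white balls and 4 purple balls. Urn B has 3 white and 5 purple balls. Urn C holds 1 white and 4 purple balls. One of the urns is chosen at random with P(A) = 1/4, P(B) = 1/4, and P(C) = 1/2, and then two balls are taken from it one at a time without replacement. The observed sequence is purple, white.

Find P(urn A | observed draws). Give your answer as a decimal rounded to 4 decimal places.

0.2854

Under each hypothesis, the probability of the observed sequence is: P(data | urn A) = (4/6)(2/5) = 4/15; P(data | urn B) = (5/8)(3/7) = 15/56; P(data | urn C) = (4/5)(1/4) = 1/5.
The prior-weighted likelihoods are 1/4 · 4/15 = 1/15, 1/4 · 15/56 = 15/224, 1/2 · 1/5 = 1/10; these sum to 157/672.
By Bayes' rule, P(urn A | data) = (1/15) / (157/672) = 224/785.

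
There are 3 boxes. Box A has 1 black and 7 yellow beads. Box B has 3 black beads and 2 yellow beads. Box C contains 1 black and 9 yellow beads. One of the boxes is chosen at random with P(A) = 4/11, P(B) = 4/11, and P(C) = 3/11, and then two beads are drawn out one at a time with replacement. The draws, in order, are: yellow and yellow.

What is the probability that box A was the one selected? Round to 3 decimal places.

The likelihood of the observed sequence under each hypothesis: P(data | box A) = (7/8)(7/8) = 0.76562; P(data | box B) = (2/5)(2/5) = 0.16; P(data | box C) = (9/10)(9/10) = 0.81.
Multiplying each by its prior: 4/11 · 0.76562 = 0.27841, 4/11 · 0.16 = 0.058182, 3/11 · 0.81 = 0.22091; these sum to 0.5575.
So P(box A | data) = (0.27841) / (0.5575) = 0.49939.

0.499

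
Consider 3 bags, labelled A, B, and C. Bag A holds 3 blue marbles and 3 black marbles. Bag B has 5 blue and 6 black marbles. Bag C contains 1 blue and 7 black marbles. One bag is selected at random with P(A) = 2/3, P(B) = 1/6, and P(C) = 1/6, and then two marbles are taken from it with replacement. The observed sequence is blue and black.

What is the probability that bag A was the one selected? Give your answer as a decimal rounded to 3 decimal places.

Compute the likelihood of the observed sequence for each case: P(data | bag A) = (3/6)(3/6) = 0.25; P(data | bag B) = (5/11)(6/11) = 0.24793; P(data | bag C) = (1/8)(7/8) = 0.10938.
Multiplying each by its prior: 2/3 · 0.25 = 0.16667, 1/6 · 0.24793 = 0.041322, 1/6 · 0.10938 = 0.018229; these sum to 0.22622.
So P(bag A | data) = (0.16667) / (0.22622) = 0.73675.

0.737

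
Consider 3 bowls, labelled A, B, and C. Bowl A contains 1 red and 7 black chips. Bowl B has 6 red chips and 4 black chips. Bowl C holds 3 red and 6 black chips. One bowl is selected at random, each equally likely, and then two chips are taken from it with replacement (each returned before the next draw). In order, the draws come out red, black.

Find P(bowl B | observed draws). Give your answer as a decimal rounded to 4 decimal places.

Under each hypothesis, the probability of the observed sequence is: P(data | bowl A) = (1/8)(7/8) = 0.10938; P(data | bowl B) = (6/10)(4/10) = 0.24; P(data | bowl C) = (3/9)(6/9) = 0.22222.
Multiplying each by its prior: 1/3 · 0.10938 = 0.036458, 1/3 · 0.24 = 0.08, 1/3 · 0.22222 = 0.074074; with total 0.19053.
So P(bowl B | data) = (0.08) / (0.19053) = 0.41988.

0.4199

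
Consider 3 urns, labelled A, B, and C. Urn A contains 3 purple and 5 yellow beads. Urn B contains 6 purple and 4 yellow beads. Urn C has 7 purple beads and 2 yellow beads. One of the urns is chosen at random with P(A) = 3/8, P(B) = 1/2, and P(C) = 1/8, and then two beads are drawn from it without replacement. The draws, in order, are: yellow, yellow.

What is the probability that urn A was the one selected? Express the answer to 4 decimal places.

0.6563

The likelihood of the observed sequence under each hypothesis: P(data | urn A) = (5/8)(4/7) = 0.35714; P(data | urn B) = (4/10)(3/9) = 0.13333; P(data | urn C) = (2/9)(1/8) = 0.027778.
The prior-weighted likelihoods are 3/8 · 0.35714 = 0.13393, 1/2 · 0.13333 = 0.066667, 1/8 · 0.027778 = 0.0034722; with total 0.20407.
By Bayes' rule, P(urn A | data) = (0.13393) / (0.20407) = 0.6563.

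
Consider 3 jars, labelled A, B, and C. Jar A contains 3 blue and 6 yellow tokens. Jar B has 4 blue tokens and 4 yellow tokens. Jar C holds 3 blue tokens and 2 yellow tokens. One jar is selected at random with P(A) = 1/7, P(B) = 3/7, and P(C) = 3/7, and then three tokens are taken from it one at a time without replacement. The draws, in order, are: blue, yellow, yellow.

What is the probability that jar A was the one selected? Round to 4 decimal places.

The likelihood of the observed sequence under each hypothesis: P(data | jar A) = (3/9)(6/8)(5/7) = 5/28; P(data | jar B) = (4/8)(4/7)(3/6) = 1/7; P(data | jar C) = (3/5)(2/4)(1/3) = 1/10.
The prior-weighted likelihoods are 1/7 · 5/28 = 5/196, 3/7 · 1/7 = 3/49, 3/7 · 1/10 = 3/70; summing to 127/980.
So P(jar A | data) = (5/196) / (127/980) = 25/127.

0.1969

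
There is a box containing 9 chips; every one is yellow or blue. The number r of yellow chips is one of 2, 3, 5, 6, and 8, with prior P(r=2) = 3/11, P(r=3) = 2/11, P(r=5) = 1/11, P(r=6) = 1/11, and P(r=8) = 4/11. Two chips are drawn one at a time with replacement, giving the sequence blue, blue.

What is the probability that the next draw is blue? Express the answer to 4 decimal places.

For each hypothesis, P(data | H) works out to: P(data | r = 2) = (7/9)(7/9) = 49/81; P(data | r = 3) = (6/9)(6/9) = 4/9; P(data | r = 5) = (4/9)(4/9) = 16/81; P(data | r = 6) = (3/9)(3/9) = 1/9; P(data | r = 8) = (1/9)(1/9) = 1/81.
Weighting by the prior gives 3/11 · 49/81 = 49/297, 2/11 · 4/9 = 8/99, 1/11 · 16/81 = 16/891, 1/11 · 1/9 = 1/99, 4/11 · 1/81 = 4/891; these sum to 248/891.
Dividing through by the total gives posterior P(r = 2 | data) = 147/248, P(r = 3 | data) = 9/31, P(r = 5 | data) = 2/31, P(r = 6 | data) = 9/248, P(r = 8 | data) = 1/62.
So P(blue next | data) = Σ P(blue next | H) P(H | data) = (7/9)(147/248) + (2/3)(9/31) + (4/9)(2/31) + (1/3)(9/248) + (1/9)(1/62) = 389/558.

0.6971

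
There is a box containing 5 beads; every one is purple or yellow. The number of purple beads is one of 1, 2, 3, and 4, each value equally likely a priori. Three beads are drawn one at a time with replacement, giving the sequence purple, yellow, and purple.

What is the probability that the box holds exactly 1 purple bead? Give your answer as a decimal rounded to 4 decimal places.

0.0800

The likelihood of the observed sequence under each hypothesis: P(data | r = 1) = (1/5)(4/5)(1/5) = 4/125; P(data | r = 2) = (2/5)(3/5)(2/5) = 12/125; P(data | r = 3) = (3/5)(2/5)(3/5) = 18/125; P(data | r = 4) = (4/5)(1/5)(4/5) = 16/125.
Multiplying each by its prior: 1/4 · 4/125 = 1/125, 1/4 · 12/125 = 3/125, 1/4 · 18/125 = 9/250, 1/4 · 16/125 = 4/125; with total 1/10.
So P(r = 1 | data) = (1/125) / (1/10) = 2/25.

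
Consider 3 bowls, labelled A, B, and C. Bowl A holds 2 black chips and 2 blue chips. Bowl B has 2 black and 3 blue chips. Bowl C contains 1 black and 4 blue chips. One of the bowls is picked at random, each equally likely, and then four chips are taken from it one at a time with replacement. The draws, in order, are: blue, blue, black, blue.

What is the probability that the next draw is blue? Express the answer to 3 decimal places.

0.657

For each hypothesis, P(data | H) works out to: P(data | bowl A) = (2/4)(2/4)(2/4)(2/4) = 0.0625; P(data | bowl B) = (3/5)(3/5)(2/5)(3/5) = 0.0864; P(data | bowl C) = (4/5)(4/5)(1/5)(4/5) = 0.1024.
The prior-weighted likelihoods are 1/3 · 0.0625 = 0.020833, 1/3 · 0.0864 = 0.0288, 1/3 · 0.1024 = 0.034133; with total 0.083767.
Normalising, the posterior is P(bowl A | data) = 0.24871, P(bowl B | data) = 0.34381, P(bowl C | data) = 0.40748.
So P(blue next | data) = Σ P(blue next | H) P(H | data) = (1/2)(0.24871) + (3/5)(0.34381) + (4/5)(0.40748) = 0.65663.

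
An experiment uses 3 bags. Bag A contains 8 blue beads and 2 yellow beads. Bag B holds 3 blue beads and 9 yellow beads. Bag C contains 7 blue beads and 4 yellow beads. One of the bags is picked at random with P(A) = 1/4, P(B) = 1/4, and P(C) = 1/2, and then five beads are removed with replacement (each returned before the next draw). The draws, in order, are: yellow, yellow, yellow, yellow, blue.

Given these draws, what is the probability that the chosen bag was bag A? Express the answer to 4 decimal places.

Compute the likelihood of the observed sequence for each case: P(data | bag A) = (2/10)(2/10)(2/10)(2/10)(8/10) = 0.00128; P(data | bag B) = (9/12)(9/12)(9/12)(9/12)(3/12) = 0.079102; P(data | bag C) = (4/11)(4/11)(4/11)(4/11)(7/11) = 0.011127.
The prior-weighted likelihoods are 1/4 · 0.00128 = 0.00032, 1/4 · 0.079102 = 0.019775, 1/2 · 0.011127 = 0.0055635; these sum to 0.025659.
So P(bag A | data) = (0.00032) / (0.025659) = 0.012471.

0.0125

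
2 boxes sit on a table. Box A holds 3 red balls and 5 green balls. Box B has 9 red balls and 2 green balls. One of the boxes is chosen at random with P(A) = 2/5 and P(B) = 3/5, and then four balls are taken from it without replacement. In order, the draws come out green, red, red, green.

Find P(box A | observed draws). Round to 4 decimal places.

Under each hypothesis, the probability of the observed sequence is: P(data | box A) = (5/8)(3/7)(2/6)(4/5) = 0.071429; P(data | box B) = (2/11)(9/10)(8/9)(1/8) = 0.018182.
Multiplying each by its prior: 2/5 · 0.071429 = 0.028571, 3/5 · 0.018182 = 0.010909; summing to 0.039481.
Hence P(box A | data) = (0.028571) / (0.039481) = 0.72368.

0.7237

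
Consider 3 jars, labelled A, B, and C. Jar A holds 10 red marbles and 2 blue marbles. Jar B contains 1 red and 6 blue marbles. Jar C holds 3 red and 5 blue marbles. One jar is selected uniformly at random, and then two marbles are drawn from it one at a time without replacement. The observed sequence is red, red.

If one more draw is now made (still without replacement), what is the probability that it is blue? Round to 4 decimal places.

0.2860

The likelihood of the observed sequence under each hypothesis: P(data | jar A) = (10/12)(9/11) = 15/22; P(data | jar B) = (1/7)(0/6) = 0; P(data | jar C) = (3/8)(2/7) = 3/28.
Weighting by the prior gives 1/3 · 15/22 = 5/22, 1/3 · 0 = 0, 1/3 · 3/28 = 1/28; these sum to 81/308.
Dividing through by the total gives posterior P(jar A | data) = 70/81, P(jar B | data) = 0, P(jar C | data) = 11/81.
Averaging over the posterior, P(blue next | data) = (1/5)(70/81) + (5/6)(11/81) = 139/486.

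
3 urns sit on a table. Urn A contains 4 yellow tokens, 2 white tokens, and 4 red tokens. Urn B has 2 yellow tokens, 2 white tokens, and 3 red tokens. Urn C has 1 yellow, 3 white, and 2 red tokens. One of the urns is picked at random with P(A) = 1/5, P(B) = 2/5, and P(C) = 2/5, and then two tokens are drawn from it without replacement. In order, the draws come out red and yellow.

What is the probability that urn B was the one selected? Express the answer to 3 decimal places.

Under each hypothesis, the probability of the observed sequence is: P(data | urn A) = (4/10)(4/9) = 0.17778; P(data | urn B) = (3/7)(2/6) = 0.14286; P(data | urn C) = (2/6)(1/5) = 0.066667.
Weighting by the prior gives 1/5 · 0.17778 = 0.035556, 2/5 · 0.14286 = 0.057143, 2/5 · 0.066667 = 0.026667; with total 0.11937.
So P(urn B | data) = (0.057143) / (0.11937) = 0.47872.

0.479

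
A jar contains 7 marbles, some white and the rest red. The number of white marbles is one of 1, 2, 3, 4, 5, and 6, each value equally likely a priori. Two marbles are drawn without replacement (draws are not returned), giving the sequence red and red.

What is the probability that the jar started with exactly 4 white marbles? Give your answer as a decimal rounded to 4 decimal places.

The likelihood of the observed sequence under each hypothesis: P(data | r = 1) = (6/7)(5/6) = 5/7; P(data | r = 2) = (5/7)(4/6) = 10/21; P(data | r = 3) = (4/7)(3/6) = 2/7; P(data | r = 4) = (3/7)(2/6) = 1/7; P(data | r = 5) = (2/7)(1/6) = 1/21; P(data | r = 6) = (1/7)(0/6) = 0.
Multiplying each by its prior: 1/6 · 5/7 = 5/42, 1/6 · 10/21 = 5/63, 1/6 · 2/7 = 1/21, 1/6 · 1/7 = 1/42, 1/6 · 1/21 = 1/126, 1/6 · 0 = 0; these sum to 5/18.
By Bayes' rule, P(r = 4 | data) = (1/42) / (5/18) = 3/35.

0.0857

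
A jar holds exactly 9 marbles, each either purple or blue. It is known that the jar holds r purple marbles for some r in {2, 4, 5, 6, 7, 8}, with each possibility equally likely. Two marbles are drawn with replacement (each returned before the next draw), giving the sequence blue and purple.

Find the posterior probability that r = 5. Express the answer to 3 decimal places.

0.213

The likelihood of the observed sequence under each hypothesis: P(data | r = 2) = (7/9)(2/9) = 14/81; P(data | r = 4) = (5/9)(4/9) = 20/81; P(data | r = 5) = (4/9)(5/9) = 20/81; P(data | r = 6) = (3/9)(6/9) = 2/9; P(data | r = 7) = (2/9)(7/9) = 14/81; P(data | r = 8) = (1/9)(8/9) = 8/81.
Weighting by the prior gives 1/6 · 14/81 = 7/243, 1/6 · 20/81 = 10/243, 1/6 · 20/81 = 10/243, 1/6 · 2/9 = 1/27, 1/6 · 14/81 = 7/243, 1/6 · 8/81 = 4/243; these sum to 47/243.
By Bayes' rule, P(r = 5 | data) = (10/243) / (47/243) = 10/47.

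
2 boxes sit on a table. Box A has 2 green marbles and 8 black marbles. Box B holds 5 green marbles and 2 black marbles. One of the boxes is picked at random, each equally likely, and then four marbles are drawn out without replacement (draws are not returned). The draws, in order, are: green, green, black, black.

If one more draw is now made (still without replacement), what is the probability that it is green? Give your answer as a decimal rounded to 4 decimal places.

0.6818

Compute the likelihood of the observed sequence for each case: P(data | box A) = (2/10)(1/9)(8/8)(7/7) = 1/45; P(data | box B) = (5/7)(4/6)(2/5)(1/4) = 1/21.
Multiplying each by its prior: 1/2 · 1/45 = 1/90, 1/2 · 1/21 = 1/42; these sum to 11/315.
The posterior is then P(box A | data) = 7/22, P(box B | data) = 15/22.
The predictive probability is P(green next | data) = (0)(7/22) + (1)(15/22) = 15/22.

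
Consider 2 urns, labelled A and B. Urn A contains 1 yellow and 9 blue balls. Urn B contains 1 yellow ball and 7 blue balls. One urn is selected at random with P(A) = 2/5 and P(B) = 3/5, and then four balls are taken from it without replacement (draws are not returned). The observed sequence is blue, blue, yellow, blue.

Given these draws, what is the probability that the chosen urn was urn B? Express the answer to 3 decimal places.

The likelihood of the observed sequence under each hypothesis: P(data | urn A) = (9/10)(8/9)(1/8)(7/7) = 1/10; P(data | urn B) = (7/8)(6/7)(1/6)(5/5) = 1/8.
Multiplying each by its prior: 2/5 · 1/10 = 1/25, 3/5 · 1/8 = 3/40; these sum to 23/200.
Therefore the posterior P(urn B | data) = (3/40) / (23/200) = 15/23.

0.652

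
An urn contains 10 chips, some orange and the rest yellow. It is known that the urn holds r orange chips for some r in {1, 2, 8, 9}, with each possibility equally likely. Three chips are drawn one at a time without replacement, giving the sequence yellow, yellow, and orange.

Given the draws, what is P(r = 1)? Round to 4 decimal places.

For each hypothesis, P(data | H) works out to: P(data | r = 1) = (9/10)(8/9)(1/8) = 1/10; P(data | r = 2) = (8/10)(7/9)(2/8) = 7/45; P(data | r = 8) = (2/10)(1/9)(8/8) = 1/45; P(data | r = 9) = (1/10)(0/9) = 0.
The prior-weighted likelihoods are 1/4 · 1/10 = 1/40, 1/4 · 7/45 = 7/180, 1/4 · 1/45 = 1/180, 1/4 · 0 = 0; with total 5/72.
By Bayes' rule, P(r = 1 | data) = (1/40) / (5/72) = 9/25.

0.3600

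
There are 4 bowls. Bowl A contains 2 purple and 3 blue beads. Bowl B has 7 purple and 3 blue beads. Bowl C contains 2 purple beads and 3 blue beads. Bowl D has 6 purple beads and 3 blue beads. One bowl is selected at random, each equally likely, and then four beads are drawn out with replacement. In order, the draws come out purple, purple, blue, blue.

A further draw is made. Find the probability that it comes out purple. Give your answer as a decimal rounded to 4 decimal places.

For each hypothesis, P(data | H) works out to: P(data | bowl A) = (2/5)(2/5)(3/5)(3/5) = 0.0576; P(data | bowl B) = (7/10)(7/10)(3/10)(3/10) = 0.0441; P(data | bowl C) = (2/5)(2/5)(3/5)(3/5) = 0.0576; P(data | bowl D) = (6/9)(6/9)(3/9)(3/9) = 0.049383.
The prior-weighted likelihoods are 1/4 · 0.0576 = 0.0144, 1/4 · 0.0441 = 0.011025, 1/4 · 0.0576 = 0.0144, 1/4 · 0.049383 = 0.012346; summing to 0.052171.
Dividing through by the total gives posterior P(bowl A | data) = 0.27602, P(bowl B | data) = 0.21133, P(bowl C | data) = 0.27602, P(bowl D | data) = 0.23664.
Averaging over the posterior, P(purple next | data) = (2/5)(0.27602) + (7/10)(0.21133) + (2/5)(0.27602) + (2/3)(0.23664) = 0.5265.

0.5265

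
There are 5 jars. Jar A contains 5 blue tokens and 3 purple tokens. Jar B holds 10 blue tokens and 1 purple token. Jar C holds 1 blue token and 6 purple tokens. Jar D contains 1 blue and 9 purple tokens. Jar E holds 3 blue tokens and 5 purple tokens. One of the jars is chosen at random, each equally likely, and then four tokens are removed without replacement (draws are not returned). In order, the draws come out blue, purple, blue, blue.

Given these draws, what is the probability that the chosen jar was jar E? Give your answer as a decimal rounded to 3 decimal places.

For each hypothesis, P(data | H) works out to: P(data | jar A) = (5/8)(3/7)(4/6)(3/5) = 3/28; P(data | jar B) = (10/11)(1/10)(9/9)(8/8) = 1/11; P(data | jar C) = (1/7)(6/6)(0/5) = 0; P(data | jar D) = (1/10)(9/9)(0/8) = 0; P(data | jar E) = (3/8)(5/7)(2/6)(1/5) = 1/56.
Weighting by the prior gives 1/5 · 3/28 = 3/140, 1/5 · 1/11 = 1/55, 1/5 · 0 = 0, 1/5 · 0 = 0, 1/5 · 1/56 = 1/280; with total 19/440.
Hence P(jar E | data) = (1/280) / (19/440) = 11/133.

0.083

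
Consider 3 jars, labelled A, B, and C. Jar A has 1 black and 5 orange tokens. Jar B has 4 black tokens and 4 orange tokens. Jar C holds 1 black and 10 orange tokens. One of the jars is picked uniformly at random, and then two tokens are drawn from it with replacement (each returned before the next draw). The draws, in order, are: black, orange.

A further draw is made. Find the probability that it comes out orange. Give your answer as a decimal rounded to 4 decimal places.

0.6699

The likelihood of the observed sequence under each hypothesis: P(data | jar A) = (1/6)(5/6) = 0.13889; P(data | jar B) = (4/8)(4/8) = 0.25; P(data | jar C) = (1/11)(10/11) = 0.082645.
Multiplying each by its prior: 1/3 · 0.13889 = 0.046296, 1/3 · 0.25 = 0.083333, 1/3 · 0.082645 = 0.027548; summing to 0.15718.
The posterior is then P(jar A | data) = 0.29455, P(jar B | data) = 0.53019, P(jar C | data) = 0.17527.
Averaging over the posterior, P(orange next | data) = (5/6)(0.29455) + (1/2)(0.53019) + (10/11)(0.17527) = 0.66988.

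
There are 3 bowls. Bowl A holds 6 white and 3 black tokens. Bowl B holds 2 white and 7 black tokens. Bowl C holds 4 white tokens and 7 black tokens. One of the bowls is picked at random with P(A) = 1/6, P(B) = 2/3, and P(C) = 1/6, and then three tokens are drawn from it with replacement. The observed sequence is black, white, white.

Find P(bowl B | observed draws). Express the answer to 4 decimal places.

0.3981

Compute the likelihood of the observed sequence for each case: P(data | bowl A) = (3/9)(6/9)(6/9) = 0.14815; P(data | bowl B) = (7/9)(2/9)(2/9) = 0.038409; P(data | bowl C) = (7/11)(4/11)(4/11) = 0.084147.
Weighting by the prior gives 1/6 · 0.14815 = 0.024691, 2/3 · 0.038409 = 0.025606, 1/6 · 0.084147 = 0.014025; with total 0.064322.
Therefore the posterior P(bowl B | data) = (0.025606) / (0.064322) = 0.39809.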